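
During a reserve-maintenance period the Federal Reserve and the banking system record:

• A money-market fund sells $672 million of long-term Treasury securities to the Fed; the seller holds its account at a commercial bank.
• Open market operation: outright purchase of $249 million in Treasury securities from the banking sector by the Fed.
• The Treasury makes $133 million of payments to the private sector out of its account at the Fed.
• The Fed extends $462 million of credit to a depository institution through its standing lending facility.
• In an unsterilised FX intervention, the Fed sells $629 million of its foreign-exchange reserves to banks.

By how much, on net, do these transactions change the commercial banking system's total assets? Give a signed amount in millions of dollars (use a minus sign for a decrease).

Fed balance sheet:
  Assets:      Securities +$921M, Loans to banks +$462M, Foreign assets −$629M
  Liabilities: Bank reserves +$887M, Government deposits −$133M
Commercial banking system:
  Assets:      Reserves at CB +$887M, Securities −$249M, Foreign assets +$629M
  Liabilities: Checkable deposits +$805M, Borrowings from CB +$462M
Change in total bank assets = +$1267 million.

+$1267 million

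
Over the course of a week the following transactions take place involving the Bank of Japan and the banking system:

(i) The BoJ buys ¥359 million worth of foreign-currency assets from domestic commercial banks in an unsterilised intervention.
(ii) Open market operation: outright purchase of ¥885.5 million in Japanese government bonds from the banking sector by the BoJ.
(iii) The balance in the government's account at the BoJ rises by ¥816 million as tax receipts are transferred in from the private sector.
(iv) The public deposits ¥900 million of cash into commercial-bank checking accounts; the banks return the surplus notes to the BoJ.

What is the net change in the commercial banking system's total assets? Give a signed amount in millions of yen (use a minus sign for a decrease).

BoJ balance sheet:
  Assets:      Securities +¥885.5M, Foreign assets +¥359M
  Liabilities: Bank reserves +¥1328.5M, Currency in circulation −¥900M, Government deposits +¥816M
Commercial banking system:
  Assets:      Reserves at CB +¥1328.5M, Securities −¥885.5M, Foreign assets −¥359M
  Liabilities: Checkable deposits +¥84M
Change in total bank assets = +¥84 million.

+¥84 million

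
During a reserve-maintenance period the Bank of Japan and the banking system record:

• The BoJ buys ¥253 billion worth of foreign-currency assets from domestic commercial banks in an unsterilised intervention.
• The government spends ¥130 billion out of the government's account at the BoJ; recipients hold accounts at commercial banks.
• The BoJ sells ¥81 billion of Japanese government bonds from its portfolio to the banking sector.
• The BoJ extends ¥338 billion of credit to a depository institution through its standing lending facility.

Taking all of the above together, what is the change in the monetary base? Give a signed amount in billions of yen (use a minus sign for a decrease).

FX purchase ¥253 billion: BoJ balance sheet expands → +¥253B.
Government spending ¥130 billion: a non-base liability converts back to reserves → +¥130B.
OMO sale (to banks) ¥81 billion: BoJ balance sheet contracts → −¥81B.
Discount-window loan ¥338 billion: BoJ balance sheet expands → +¥338B.
Net: 253 + 130 − 81 + 338 = +¥640 billion.

+¥640 billion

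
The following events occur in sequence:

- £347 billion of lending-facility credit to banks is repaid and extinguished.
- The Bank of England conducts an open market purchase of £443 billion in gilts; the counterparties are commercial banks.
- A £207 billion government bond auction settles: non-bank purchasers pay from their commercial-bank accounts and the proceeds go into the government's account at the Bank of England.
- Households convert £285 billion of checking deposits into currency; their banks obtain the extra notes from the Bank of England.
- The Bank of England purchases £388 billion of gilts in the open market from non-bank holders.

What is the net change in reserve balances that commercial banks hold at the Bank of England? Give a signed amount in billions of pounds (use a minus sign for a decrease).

Discount-window repayment £347 billion: repayment is debited from reserves → −£347B.
OMO purchase (from banks) £443 billion: the Bank of England pays by crediting reserve accounts → +£443B.
Government account inflow £207 billion: funds move from bank reserves into the government account → −£207B.
Currency withdrawal £285 billion: banks swap reserves for currency → −£285B.
Asset purchase (from non-banks) £388 billion: the Bank of England pays by crediting reserve accounts → +£388B.
Net: −347 + 443 − 207 − 285 + 388 = -£8 billion.

-£8 billion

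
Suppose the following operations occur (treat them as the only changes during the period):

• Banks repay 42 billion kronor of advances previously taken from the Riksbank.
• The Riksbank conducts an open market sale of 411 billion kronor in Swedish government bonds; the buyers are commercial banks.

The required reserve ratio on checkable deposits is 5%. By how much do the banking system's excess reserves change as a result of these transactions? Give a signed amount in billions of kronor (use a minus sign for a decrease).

Discount-window repayment 42 billion kronor: reserves −42B, deposits 0.
OMO sale (to banks) 411 billion kronor: reserves −411B, deposits 0.
Totals: Δreserves = −453B, Δdeposits = 0.
Δrequired reserves = 5% × 0 = 0.
Δexcess reserves = Δreserves − Δrequired = −453B − (0) = -453 billion.

-453 billion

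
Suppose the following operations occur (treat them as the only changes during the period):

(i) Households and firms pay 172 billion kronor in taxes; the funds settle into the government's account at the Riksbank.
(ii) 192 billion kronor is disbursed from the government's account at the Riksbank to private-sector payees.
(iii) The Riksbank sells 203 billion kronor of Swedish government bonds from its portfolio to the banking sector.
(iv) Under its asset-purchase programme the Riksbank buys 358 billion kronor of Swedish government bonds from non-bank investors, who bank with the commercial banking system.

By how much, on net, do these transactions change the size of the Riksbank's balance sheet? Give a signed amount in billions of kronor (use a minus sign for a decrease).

Government account inflow 172 billion kronor: only the composition of liabilities changes → 0.
Government spending 192 billion kronor: only the composition of liabilities changes → 0.
OMO sale (to banks) 203 billion kronor: a Riksbank asset is shed → −203B.
Asset purchase (from non-banks) 358 billion kronor: a Riksbank asset is acquired → +358B.
Net: 0 + 0 − 203 + 358 = +155 billion.

+155 billion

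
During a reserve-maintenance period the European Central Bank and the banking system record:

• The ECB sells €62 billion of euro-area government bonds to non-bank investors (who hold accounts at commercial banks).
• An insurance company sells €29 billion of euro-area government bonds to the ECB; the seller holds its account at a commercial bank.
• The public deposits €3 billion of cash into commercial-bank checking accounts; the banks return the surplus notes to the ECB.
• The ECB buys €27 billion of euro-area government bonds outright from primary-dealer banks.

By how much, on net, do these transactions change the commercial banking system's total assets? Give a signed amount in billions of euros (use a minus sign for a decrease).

ECB balance sheet:
  Assets:      Securities −€6B
  Liabilities: Bank reserves −€3B, Currency in circulation −€3B
Commercial banking system:
  Assets:      Reserves at CB −€3B, Securities −€27B
  Liabilities: Checkable deposits −€30B
Change in total bank assets = -€30 billion.

-€30 billion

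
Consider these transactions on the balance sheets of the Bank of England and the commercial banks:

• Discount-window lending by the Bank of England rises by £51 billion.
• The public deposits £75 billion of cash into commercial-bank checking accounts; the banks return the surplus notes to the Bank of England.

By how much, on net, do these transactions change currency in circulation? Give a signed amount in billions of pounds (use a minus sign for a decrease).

Bank of England balance sheet:
  Assets:      Loans to banks +£51B
  Liabilities: Bank reserves +£126B, Currency in circulation −£75B
So the change in currency in circulation is -£75 billion.

-£75 billion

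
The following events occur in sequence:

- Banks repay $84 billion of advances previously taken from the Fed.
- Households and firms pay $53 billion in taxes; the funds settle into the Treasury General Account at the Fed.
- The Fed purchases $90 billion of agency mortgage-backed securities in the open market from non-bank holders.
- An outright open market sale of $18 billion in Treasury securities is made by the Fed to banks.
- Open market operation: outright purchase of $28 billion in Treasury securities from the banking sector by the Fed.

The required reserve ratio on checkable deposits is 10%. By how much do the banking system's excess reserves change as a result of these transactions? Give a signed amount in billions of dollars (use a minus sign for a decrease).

Discount-window repayment $84 billion: reserves −$84B, deposits 0.
Government account inflow $53 billion: reserves −$53B, deposits −$53B.
Asset purchase (from non-banks) $90 billion: reserves +$90B, deposits +$90B.
OMO sale (to banks) $18 billion: reserves −$18B, deposits 0.
OMO purchase (from banks) $28 billion: reserves +$28B, deposits 0.
Totals: Δreserves = −$37B, Δdeposits = +$37B.
Δrequired reserves = 10% × +$37B = +$3.7B.
Δexcess reserves = Δreserves − Δrequired = −$37B − (+$3.7B) = -$40.7 billion.

-$40.7 billion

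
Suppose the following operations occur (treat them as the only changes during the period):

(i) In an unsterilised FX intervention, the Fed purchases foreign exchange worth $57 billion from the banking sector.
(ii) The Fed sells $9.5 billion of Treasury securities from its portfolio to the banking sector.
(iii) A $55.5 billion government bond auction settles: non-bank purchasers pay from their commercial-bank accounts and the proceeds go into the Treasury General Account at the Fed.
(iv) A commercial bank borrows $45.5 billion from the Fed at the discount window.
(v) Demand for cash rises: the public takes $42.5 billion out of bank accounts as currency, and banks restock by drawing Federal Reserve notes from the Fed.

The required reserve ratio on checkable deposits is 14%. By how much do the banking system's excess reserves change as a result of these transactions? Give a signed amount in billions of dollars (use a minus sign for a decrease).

FX purchase $57 billion: reserves +$57B, deposits 0.
OMO sale (to banks) $9.5 billion: reserves −$9.5B, deposits 0.
Government account inflow $55.5 billion: reserves −$55.5B, deposits −$55.5B.
Discount-window loan $45.5 billion: reserves +$45.5B, deposits 0.
Currency withdrawal $42.5 billion: reserves −$42.5B, deposits −$42.5B.
Totals: Δreserves = −$5B, Δdeposits = −$98B.
Δrequired reserves = 14% × −$98B = −$13.72B.
Δexcess reserves = Δreserves − Δrequired = −$5B − (−$13.72B) = +$8.72 billion.

+$8.72 billion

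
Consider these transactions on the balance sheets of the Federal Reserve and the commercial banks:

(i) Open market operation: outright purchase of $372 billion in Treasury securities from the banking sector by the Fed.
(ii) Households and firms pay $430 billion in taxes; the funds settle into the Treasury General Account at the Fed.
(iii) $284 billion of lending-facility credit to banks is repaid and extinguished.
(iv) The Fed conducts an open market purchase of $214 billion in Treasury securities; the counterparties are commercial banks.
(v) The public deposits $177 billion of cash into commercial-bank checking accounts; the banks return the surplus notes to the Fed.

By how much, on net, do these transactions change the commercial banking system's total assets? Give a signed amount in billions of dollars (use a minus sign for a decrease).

-$537 billion

OMO purchase (from banks) $372 billion: just an asset swap on bank balance sheets → 0.
Government account inflow $430 billion: bank balance sheets shrink → −$430B.
Discount-window repayment $284 billion: bank balance sheets shrink → −$284B.
OMO purchase (from banks) $214 billion: just an asset swap on bank balance sheets → 0.
Currency deposit $177 billion: bank balance sheets expand → +$177B.
Net: 0 − 430 − 284 + 0 + 177 = -$537 billion.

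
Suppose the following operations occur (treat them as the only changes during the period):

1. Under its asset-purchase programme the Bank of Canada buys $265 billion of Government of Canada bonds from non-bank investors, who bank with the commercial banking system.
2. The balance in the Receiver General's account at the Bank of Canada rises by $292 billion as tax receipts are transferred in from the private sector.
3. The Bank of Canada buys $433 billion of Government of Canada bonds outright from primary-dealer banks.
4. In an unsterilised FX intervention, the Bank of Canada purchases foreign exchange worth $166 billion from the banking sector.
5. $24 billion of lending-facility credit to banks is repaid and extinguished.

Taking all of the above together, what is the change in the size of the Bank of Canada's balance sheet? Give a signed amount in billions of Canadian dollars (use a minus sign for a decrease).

+$840 billion

Asset purchase (from non-banks) $265 billion: a Bank of Canada asset is acquired → +$265B.
Government account inflow $292 billion: only the composition of liabilities changes → 0.
OMO purchase (from banks) $433 billion: a Bank of Canada asset is acquired → +$433B.
FX purchase $166 billion: a Bank of Canada asset is acquired → +$166B.
Discount-window repayment $24 billion: a Bank of Canada asset is shed → −$24B.
Net: 265 + 0 + 433 + 166 − 24 = +$840 billion.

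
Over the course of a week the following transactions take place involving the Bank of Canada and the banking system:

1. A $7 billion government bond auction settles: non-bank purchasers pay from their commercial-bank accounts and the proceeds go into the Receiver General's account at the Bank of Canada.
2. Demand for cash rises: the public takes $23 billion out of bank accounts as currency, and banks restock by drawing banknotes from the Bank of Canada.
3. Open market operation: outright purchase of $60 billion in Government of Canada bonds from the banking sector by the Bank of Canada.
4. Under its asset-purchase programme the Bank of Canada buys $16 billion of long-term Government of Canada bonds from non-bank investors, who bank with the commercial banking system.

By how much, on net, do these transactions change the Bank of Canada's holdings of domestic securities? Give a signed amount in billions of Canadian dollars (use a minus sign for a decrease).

+$76 billion

Government account inflow $7 billion: the Bank of Canada's securities portfolio is untouched → 0.
Currency withdrawal $23 billion: the Bank of Canada's securities portfolio is untouched → 0.
OMO purchase (from banks) $60 billion: securities added to the Bank of Canada's portfolio → +$60B.
Asset purchase (from non-banks) $16 billion: securities added to the Bank of Canada's portfolio → +$16B.
Net: 0 + 0 + 60 + 16 = +$76 billion.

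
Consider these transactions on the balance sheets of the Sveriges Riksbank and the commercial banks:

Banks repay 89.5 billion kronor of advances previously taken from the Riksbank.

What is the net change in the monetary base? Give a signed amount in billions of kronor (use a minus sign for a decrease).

-89.5 billion

Riksbank balance sheet:
  Assets:      Loans to banks −89.5B
  Liabilities: Bank reserves −89.5B
Commercial banking system:
  Assets:      Reserves at CB −89.5B
  Liabilities: Borrowings from CB −89.5B
Monetary base = currency + reserves: 0 + (−89.5B) = -89.5 billion.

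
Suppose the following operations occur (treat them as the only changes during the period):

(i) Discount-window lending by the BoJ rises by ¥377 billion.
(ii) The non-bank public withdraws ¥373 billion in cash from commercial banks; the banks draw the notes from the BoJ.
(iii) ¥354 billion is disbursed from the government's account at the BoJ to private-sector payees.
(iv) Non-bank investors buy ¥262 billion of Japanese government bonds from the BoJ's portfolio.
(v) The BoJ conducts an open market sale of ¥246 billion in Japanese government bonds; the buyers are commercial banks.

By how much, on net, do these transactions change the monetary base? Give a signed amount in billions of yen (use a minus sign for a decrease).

+¥223 billion

Discount-window loan ¥377 billion: BoJ balance sheet expands → +¥377B.
Currency withdrawal ¥373 billion: just a shift between currency and reserves — both are base money → 0.
Government spending ¥354 billion: a non-base liability converts back to reserves → +¥354B.
Asset sale (to non-banks) ¥262 billion: BoJ balance sheet contracts → −¥262B.
OMO sale (to banks) ¥246 billion: BoJ balance sheet contracts → −¥246B.
Net: 377 + 0 + 354 − 262 − 246 = +¥223 billion.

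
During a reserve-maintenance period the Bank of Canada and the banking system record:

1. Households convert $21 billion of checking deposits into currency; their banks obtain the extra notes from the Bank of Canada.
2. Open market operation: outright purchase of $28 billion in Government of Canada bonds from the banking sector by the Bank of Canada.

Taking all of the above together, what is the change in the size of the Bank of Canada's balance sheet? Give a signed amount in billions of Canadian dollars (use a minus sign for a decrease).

+$28 billion

Currency withdrawal $21 billion: only the composition of liabilities changes → 0.
OMO purchase (from banks) $28 billion: a Bank of Canada asset is acquired → +$28B.
Net: 0 + 28 = +$28 billion.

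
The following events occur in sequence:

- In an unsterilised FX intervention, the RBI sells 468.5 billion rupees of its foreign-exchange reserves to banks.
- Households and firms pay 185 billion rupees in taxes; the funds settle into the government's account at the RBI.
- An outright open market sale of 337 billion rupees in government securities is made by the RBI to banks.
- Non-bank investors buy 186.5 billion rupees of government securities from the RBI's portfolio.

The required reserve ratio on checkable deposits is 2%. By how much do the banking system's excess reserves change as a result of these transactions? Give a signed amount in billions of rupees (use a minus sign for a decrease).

-1169.57 billion

FX sale 468.5 billion rupees: reserves −468.5B, deposits 0.
Government account inflow 185 billion rupees: reserves −185B, deposits −185B.
OMO sale (to banks) 337 billion rupees: reserves −337B, deposits 0.
Asset sale (to non-banks) 186.5 billion rupees: reserves −186.5B, deposits −186.5B.
Totals: Δreserves = −1177B, Δdeposits = −371.5B.
Δrequired reserves = 2% × −371.5B = −7.43B.
Δexcess reserves = Δreserves − Δrequired = −1177B − (−7.43B) = -1169.57 billion.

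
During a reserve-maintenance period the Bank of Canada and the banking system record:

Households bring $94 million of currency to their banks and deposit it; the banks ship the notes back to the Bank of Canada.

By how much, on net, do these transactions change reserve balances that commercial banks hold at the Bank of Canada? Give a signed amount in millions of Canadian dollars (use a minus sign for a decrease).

+$94 million

Currency deposit $94 million: returned notes are swapped for reserve credit → +$94M.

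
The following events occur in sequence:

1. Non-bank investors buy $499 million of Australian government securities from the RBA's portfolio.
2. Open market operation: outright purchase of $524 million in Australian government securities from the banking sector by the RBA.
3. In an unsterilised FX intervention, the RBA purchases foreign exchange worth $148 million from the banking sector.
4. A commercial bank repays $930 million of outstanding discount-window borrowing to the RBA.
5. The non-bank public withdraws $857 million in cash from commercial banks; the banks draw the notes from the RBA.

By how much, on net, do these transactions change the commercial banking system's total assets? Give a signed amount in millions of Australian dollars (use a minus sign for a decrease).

RBA balance sheet:
  Assets:      Securities +$25M, Loans to banks −$930M, Foreign assets +$148M
  Liabilities: Bank reserves −$1614M, Currency in circulation +$857M
Commercial banking system:
  Assets:      Reserves at CB −$1614M, Securities −$524M, Foreign assets −$148M
  Liabilities: Checkable deposits −$1356M, Borrowings from CB −$930M
Change in total bank assets = -$2286 million.

-$2286 million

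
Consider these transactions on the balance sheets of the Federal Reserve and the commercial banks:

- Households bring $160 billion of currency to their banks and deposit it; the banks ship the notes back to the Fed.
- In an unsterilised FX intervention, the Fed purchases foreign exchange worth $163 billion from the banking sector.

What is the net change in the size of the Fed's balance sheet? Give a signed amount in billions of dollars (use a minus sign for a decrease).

Currency deposit $160 billion: only the composition of liabilities changes → 0.
FX purchase $163 billion: a Fed asset is acquired → +$163B.
Net: 0 + 163 = +$163 billion.

+$163 billion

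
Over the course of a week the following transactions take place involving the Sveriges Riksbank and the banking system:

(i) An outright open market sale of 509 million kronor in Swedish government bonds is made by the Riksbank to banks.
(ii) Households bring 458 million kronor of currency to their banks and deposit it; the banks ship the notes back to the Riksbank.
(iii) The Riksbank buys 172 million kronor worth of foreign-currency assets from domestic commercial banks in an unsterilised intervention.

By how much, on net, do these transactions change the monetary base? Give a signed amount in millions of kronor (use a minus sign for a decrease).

OMO sale (to banks) 509 million kronor: Riksbank balance sheet contracts → −509M.
Currency deposit 458 million kronor: just a shift between currency and reserves — both are base money → 0.
FX purchase 172 million kronor: Riksbank balance sheet expands → +172M.
Net: −509 + 0 + 172 = -337 million.

-337 million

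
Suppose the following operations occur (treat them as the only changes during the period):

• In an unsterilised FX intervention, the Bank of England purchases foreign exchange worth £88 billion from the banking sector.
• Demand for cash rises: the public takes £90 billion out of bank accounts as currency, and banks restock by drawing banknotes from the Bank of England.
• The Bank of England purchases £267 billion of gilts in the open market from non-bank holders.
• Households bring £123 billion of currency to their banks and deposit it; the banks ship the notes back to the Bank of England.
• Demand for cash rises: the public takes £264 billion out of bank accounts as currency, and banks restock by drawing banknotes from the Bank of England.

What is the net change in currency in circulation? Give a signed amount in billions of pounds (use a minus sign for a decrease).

+£231 billion

FX purchase £88 billion: no currency enters or leaves circulation → 0.
Currency withdrawal £90 billion: notes leave the central bank → +£90B.
Asset purchase (from non-banks) £267 billion: no currency enters or leaves circulation → 0.
Currency deposit £123 billion: notes return to the central bank → −£123B.
Currency withdrawal £264 billion: notes leave the central bank → +£264B.
Net: 0 + 90 + 0 − 123 + 264 = +£231 billion.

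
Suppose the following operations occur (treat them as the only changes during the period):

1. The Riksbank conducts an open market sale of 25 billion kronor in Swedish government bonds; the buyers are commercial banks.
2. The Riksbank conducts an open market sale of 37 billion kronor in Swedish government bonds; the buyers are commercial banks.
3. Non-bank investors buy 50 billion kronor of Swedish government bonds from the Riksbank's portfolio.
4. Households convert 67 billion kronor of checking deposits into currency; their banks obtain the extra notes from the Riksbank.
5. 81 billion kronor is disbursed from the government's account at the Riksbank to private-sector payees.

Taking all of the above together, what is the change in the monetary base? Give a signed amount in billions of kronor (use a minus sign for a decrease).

Riksbank balance sheet:
  Assets:      Securities −112B
  Liabilities: Bank reserves −98B, Currency in circulation +67B, Government deposits −81B
Commercial banking system:
  Assets:      Reserves at CB −98B, Securities +62B
  Liabilities: Checkable deposits −36B
Monetary base = currency + reserves: +67B + (−98B) = -31 billion.

-31 billion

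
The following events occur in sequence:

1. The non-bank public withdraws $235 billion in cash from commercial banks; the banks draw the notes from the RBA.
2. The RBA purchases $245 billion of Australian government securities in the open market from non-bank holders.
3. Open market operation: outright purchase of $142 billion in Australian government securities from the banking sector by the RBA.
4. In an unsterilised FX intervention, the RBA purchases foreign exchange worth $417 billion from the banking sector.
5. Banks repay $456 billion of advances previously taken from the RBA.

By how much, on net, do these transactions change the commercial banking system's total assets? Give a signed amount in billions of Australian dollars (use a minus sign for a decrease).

Currency withdrawal $235 billion: bank balance sheets shrink → −$235B.
Asset purchase (from non-banks) $245 billion: bank balance sheets expand → +$245B.
OMO purchase (from banks) $142 billion: just an asset swap on bank balance sheets → 0.
FX purchase $417 billion: just an asset swap on bank balance sheets → 0.
Discount-window repayment $456 billion: bank balance sheets shrink → −$456B.
Net: −235 + 245 + 0 + 0 − 456 = -$446 billion.

-$446 billion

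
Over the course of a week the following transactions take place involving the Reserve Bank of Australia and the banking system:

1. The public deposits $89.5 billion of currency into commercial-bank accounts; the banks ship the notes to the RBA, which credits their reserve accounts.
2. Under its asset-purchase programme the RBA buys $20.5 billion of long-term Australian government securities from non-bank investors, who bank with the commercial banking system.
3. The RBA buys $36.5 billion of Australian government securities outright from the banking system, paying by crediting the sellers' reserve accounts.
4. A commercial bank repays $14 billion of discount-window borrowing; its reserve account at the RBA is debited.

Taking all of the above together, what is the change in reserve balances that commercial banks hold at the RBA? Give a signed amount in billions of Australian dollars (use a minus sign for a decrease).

Currency deposit $89.5 billion: returned notes are swapped for reserve credit → +$89.5B.
Asset purchase (from non-banks) $20.5 billion: the RBA pays by crediting reserve accounts → +$20.5B.
OMO purchase (from banks) $36.5 billion: the RBA pays by crediting reserve accounts → +$36.5B.
Discount-window repayment $14 billion: repayment is debited from reserves → −$14B.
Net: 89.5 + 20.5 + 36.5 − 14 = +$132.5 billion.

+$132.5 billion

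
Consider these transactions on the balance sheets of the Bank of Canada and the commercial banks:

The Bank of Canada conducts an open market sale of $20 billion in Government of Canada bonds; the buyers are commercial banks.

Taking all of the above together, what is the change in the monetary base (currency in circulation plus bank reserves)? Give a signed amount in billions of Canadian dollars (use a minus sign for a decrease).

-$20 billion

OMO sale (to banks) $20 billion: Bank of Canada balance sheet contracts → −$20B.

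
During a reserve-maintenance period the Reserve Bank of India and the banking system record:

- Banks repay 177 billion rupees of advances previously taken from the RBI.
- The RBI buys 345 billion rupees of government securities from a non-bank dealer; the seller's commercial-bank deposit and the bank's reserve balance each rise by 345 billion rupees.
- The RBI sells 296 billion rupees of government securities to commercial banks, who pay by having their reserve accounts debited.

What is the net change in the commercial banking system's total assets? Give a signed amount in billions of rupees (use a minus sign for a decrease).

+168 billion

Discount-window repayment 177 billion rupees: bank balance sheets shrink → −177B.
Asset purchase (from non-banks) 345 billion rupees: bank balance sheets expand → +345B.
OMO sale (to banks) 296 billion rupees: just an asset swap on bank balance sheets → 0.
Net: −177 + 345 + 0 = +168 billion.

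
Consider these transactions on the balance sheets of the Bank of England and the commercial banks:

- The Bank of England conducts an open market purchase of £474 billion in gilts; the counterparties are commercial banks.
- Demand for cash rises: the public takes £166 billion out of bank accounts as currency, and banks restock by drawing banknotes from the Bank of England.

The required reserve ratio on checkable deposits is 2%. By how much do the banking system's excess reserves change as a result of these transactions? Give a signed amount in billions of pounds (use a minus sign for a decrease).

OMO purchase (from banks) £474 billion: reserves +£474B, deposits 0.
Currency withdrawal £166 billion: reserves −£166B, deposits −£166B.
Totals: Δreserves = +£308B, Δdeposits = −£166B.
Δrequired reserves = 2% × −£166B = −£3.32B.
Δexcess reserves = Δreserves − Δrequired = +£308B − (−£3.32B) = +£311.32 billion.

+£311.32 billion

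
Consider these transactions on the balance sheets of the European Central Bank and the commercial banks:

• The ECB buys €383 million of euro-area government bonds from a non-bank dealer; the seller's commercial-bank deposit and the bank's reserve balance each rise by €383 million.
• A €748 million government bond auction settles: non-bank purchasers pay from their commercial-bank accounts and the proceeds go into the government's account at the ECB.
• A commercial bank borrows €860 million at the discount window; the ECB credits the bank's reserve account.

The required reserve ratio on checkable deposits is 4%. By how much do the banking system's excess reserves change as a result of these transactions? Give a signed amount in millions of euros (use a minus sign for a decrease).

+€509.6 million

Asset purchase (from non-banks) €383 million: reserves +€383M, deposits +€383M.
Government account inflow €748 million: reserves −€748M, deposits −€748M.
Discount-window loan €860 million: reserves +€860M, deposits 0.
Totals: Δreserves = +€495M, Δdeposits = −€365M.
Δrequired reserves = 4% × −€365M = −€14.6M.
Δexcess reserves = Δreserves − Δrequired = +€495M − (−€14.6M) = +€509.6 million.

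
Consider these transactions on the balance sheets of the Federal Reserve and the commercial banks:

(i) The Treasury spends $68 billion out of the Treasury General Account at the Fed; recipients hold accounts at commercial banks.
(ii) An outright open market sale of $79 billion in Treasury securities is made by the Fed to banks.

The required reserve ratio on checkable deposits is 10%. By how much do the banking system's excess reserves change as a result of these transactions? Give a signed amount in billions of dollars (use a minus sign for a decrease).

Government spending $68 billion: reserves +$68B, deposits +$68B.
OMO sale (to banks) $79 billion: reserves −$79B, deposits 0.
Totals: Δreserves = −$11B, Δdeposits = +$68B.
Δrequired reserves = 10% × +$68B = +$6.8B.
Δexcess reserves = Δreserves − Δrequired = −$11B − (+$6.8B) = -$17.8 billion.

-$17.8 billion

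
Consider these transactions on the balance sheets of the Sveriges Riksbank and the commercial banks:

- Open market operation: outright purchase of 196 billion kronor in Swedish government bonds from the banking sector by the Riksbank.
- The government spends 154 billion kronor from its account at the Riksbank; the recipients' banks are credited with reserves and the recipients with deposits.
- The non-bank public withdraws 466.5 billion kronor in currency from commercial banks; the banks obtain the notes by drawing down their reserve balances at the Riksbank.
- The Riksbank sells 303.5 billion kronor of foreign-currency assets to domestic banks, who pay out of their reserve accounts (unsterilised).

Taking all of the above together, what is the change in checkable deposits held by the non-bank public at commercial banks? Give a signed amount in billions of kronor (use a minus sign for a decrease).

OMO purchase (from banks) 196 billion kronor: the counterparty is a bank, so public deposits are unchanged → 0.
Government spending 154 billion kronor: non-bank counterparties' bank balances rise → +154B.
Currency withdrawal 466.5 billion kronor: non-bank counterparties' bank balances fall → −466.5B.
FX sale 303.5 billion kronor: the counterparty is a bank, so public deposits are unchanged → 0.
Net: 0 + 154 − 466.5 + 0 = -312.5 billion.

-312.5 billion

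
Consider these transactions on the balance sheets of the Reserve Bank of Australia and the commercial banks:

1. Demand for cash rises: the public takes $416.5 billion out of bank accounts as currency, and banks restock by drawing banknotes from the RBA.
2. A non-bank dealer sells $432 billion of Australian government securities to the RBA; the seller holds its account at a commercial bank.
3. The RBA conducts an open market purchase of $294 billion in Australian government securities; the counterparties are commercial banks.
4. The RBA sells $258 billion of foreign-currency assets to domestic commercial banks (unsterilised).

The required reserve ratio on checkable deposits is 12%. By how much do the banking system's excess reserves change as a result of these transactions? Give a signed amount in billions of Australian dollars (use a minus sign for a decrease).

Currency withdrawal $416.5 billion: reserves −$416.5B, deposits −$416.5B.
Asset purchase (from non-banks) $432 billion: reserves +$432B, deposits +$432B.
OMO purchase (from banks) $294 billion: reserves +$294B, deposits 0.
FX sale $258 billion: reserves −$258B, deposits 0.
Totals: Δreserves = +$51.5B, Δdeposits = +$15.5B.
Δrequired reserves = 12% × +$15.5B = +$1.86B.
Δexcess reserves = Δreserves − Δrequired = +$51.5B − (+$1.86B) = +$49.64 billion.

+$49.64 billion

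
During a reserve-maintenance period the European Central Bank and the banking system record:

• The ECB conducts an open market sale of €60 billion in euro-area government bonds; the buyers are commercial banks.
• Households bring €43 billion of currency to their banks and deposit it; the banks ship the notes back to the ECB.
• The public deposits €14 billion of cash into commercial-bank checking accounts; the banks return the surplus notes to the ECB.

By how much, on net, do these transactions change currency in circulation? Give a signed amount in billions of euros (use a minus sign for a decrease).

OMO sale (to banks) €60 billion: no currency enters or leaves circulation → 0.
Currency deposit €43 billion: notes return to the central bank → −€43B.
Currency deposit €14 billion: notes return to the central bank → −€14B.
Net: 0 − 43 − 14 = -€57 billion.

-€57 billion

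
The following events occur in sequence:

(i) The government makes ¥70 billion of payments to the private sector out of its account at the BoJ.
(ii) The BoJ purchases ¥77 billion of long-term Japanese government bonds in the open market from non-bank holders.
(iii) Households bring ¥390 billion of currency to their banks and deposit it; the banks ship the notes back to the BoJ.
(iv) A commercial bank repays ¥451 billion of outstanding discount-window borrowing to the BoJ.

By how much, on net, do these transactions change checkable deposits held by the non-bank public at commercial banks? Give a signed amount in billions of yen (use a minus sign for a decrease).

+¥537 billion

Government spending ¥70 billion: non-bank counterparties' bank balances rise → +¥70B.
Asset purchase (from non-banks) ¥77 billion: non-bank counterparties' bank balances rise → +¥77B.
Currency deposit ¥390 billion: non-bank counterparties' bank balances rise → +¥390B.
Discount-window repayment ¥451 billion: the counterparty is a bank, so public deposits are unchanged → 0.
Net: 70 + 77 + 390 + 0 = +¥537 billion.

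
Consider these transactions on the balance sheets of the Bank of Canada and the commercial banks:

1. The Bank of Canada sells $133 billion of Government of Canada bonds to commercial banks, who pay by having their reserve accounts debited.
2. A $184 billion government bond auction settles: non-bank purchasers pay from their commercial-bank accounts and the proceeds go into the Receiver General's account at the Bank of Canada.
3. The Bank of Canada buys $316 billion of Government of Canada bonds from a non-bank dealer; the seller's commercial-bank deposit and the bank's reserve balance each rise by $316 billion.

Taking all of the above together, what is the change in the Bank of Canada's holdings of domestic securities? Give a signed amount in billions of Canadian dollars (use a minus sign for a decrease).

+$183 billion

OMO sale (to banks) $133 billion: securities removed from the Bank of Canada's portfolio → −$133B.
Government account inflow $184 billion: the Bank of Canada's securities portfolio is untouched → 0.
Asset purchase (from non-banks) $316 billion: securities added to the Bank of Canada's portfolio → +$316B.
Net: −133 + 0 + 316 = +$183 billion.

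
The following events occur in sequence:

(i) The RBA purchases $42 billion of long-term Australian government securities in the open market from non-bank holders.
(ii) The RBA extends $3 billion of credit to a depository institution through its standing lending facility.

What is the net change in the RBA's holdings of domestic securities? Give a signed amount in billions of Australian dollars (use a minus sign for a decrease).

Asset purchase (from non-banks) $42 billion: securities added to the RBA's portfolio → +$42B.
Discount-window loan $3 billion: the RBA's securities portfolio is untouched → 0.
Net: 42 + 0 = +$42 billion.

+$42 billion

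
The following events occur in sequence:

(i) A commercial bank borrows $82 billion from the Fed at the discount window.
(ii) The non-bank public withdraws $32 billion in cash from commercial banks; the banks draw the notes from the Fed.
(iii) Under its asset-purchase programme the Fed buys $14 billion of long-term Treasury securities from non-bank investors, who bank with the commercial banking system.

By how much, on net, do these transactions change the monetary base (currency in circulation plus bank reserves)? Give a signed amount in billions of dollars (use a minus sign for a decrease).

+$96 billion

Discount-window loan $82 billion: Fed balance sheet expands → +$82B.
Currency withdrawal $32 billion: just a shift between currency and reserves — both are base money → 0.
Asset purchase (from non-banks) $14 billion: Fed balance sheet expands → +$14B.
Net: 82 + 0 + 14 = +$96 billion.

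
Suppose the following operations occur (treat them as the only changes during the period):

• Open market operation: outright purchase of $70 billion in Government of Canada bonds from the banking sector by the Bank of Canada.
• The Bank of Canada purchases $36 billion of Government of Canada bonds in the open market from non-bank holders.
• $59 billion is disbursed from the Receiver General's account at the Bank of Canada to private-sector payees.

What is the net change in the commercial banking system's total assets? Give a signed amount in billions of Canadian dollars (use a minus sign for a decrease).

+$95 billion

OMO purchase (from banks) $70 billion: just an asset swap on bank balance sheets → 0.
Asset purchase (from non-banks) $36 billion: bank balance sheets expand → +$36B.
Government spending $59 billion: bank balance sheets expand → +$59B.
Net: 0 + 36 + 59 = +$95 billion.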